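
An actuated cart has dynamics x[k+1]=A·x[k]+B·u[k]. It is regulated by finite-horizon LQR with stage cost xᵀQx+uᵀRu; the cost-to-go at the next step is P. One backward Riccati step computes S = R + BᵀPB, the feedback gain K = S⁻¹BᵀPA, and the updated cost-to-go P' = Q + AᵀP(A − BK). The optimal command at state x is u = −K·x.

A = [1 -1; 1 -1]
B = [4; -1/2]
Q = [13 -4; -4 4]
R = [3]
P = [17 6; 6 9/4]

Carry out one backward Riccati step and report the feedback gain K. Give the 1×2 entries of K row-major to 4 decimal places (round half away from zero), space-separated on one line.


0.3493 -0.3493

BᵀP = [65.0000 22.8750]
S = R + BᵀPB = [3] + [248.5625] = [251.5625]
BᵀPA = [87.8750 -87.8750]
K = S⁻¹·BᵀPA = [0.3493 -0.3493]
A−BK = [-0.3973 0.3973; 1.1747 -1.1747]
AᵀP(A−BK) = [0.5538 -0.5538; -0.5538 0.5538]
P' = Q + AᵀP(A−BK) = [13.5538 -4.5538; -4.5538 4.5538]
tr(P') = 18.1076


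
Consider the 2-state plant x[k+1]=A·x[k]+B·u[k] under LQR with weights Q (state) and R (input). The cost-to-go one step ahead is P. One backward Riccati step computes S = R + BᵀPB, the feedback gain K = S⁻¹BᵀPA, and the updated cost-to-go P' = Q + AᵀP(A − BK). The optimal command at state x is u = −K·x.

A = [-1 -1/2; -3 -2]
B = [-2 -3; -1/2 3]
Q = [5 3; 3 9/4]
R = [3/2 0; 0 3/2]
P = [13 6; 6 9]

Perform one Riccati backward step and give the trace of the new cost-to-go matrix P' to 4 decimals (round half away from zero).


13.5348

BᵀP = [-29.0000 -16.5000; -21.0000 9.0000]
S = R + BᵀPB = [3/2 0; 0 3/2] + [66.2500 37.5000; 37.5000 90.0000] = [67.7500 37.5000; 37.5000 91.5000]
BᵀPA = [78.5000 47.5000; -6.0000 -7.5000]
K = S⁻¹·BᵀPA = [1.5456 0.9655; -0.6990 -0.4777]
A−BK = [-0.0059 -0.0020; -0.1302 -0.0843]
AᵀP(A−BK) = [4.4783 2.8426; 2.8426 1.8065]
P' = Q + AᵀP(A−BK) = [9.4783 5.8426; 5.8426 4.0565]
tr(P') = 13.5348


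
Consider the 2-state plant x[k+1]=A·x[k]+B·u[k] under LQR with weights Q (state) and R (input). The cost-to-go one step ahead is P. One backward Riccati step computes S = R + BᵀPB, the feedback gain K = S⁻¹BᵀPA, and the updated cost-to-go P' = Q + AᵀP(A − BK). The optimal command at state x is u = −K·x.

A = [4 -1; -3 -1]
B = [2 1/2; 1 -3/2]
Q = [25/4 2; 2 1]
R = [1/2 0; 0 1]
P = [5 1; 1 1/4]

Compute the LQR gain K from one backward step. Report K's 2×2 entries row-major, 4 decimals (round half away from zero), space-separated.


BᵀP = [11.0000 2.2500; 1.0000 0.1250]
S = R + BᵀPB = [1/2 0; 0 1] + [24.2500 2.1250; 2.1250 0.3125] = [24.7500 2.1250; 2.1250 1.3125]
BᵀPA = [37.2500 -13.2500; 3.6250 -1.1250]
K = S⁻¹·BᵀPA = [1.4726 -0.5363; 0.3777 0.0112]
A−BK = [0.8659 0.0670; -3.9061 -0.4469]
AᵀP(A−BK) = [2.0257 -0.3128; -0.3128 0.1564]
P' = Q + AᵀP(A−BK) = [8.2757 1.6872; 1.6872 1.1564]
tr(P') = 9.4321

1.4726 -0.5363 0.3777 0.0112


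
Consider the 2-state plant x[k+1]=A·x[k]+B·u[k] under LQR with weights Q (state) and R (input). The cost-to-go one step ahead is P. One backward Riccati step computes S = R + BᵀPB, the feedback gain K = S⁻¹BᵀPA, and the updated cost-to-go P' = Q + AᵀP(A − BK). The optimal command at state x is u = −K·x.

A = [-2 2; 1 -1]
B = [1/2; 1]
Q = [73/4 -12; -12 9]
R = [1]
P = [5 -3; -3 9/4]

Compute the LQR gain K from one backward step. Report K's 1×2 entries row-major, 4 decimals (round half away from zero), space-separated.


1.1667 -1.1667

BᵀP = [-0.5000 0.7500]
S = R + BᵀPB = [1] + [0.5000] = [1.5000]
BᵀPA = [1.7500 -1.7500]
K = S⁻¹·BᵀPA = [1.1667 -1.1667]
A−BK = [-2.5833 2.5833; -0.1667 0.1667]
AᵀP(A−BK) = [32.2083 -32.2083; -32.2083 32.2083]
P' = Q + AᵀP(A−BK) = [50.4583 -44.2083; -44.2083 41.2083]
tr(P') = 91.6667


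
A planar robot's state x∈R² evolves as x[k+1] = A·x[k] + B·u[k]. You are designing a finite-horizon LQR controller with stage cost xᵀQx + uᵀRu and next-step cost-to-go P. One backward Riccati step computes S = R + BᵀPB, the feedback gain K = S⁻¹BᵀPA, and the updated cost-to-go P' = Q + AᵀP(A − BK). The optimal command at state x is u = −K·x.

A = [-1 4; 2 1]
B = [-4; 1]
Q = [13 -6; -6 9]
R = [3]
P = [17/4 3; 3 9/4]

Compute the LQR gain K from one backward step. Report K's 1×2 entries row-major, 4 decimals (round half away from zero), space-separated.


BᵀP = [-14.0000 -9.7500]
S = R + BᵀPB = [3] + [46.2500] = [49.2500]
BᵀPA = [-5.5000 -65.7500]
K = S⁻¹·BᵀPA = [-0.1117 -1.3350]
A−BK = [-1.4467 -1.3401; 2.1117 2.3350]
AᵀP(A−BK) = [0.6358 1.1574; 1.1574 6.4721]
P' = Q + AᵀP(A−BK) = [13.6358 -4.8426; -4.8426 15.4721]
tr(P') = 29.1079

-0.1117 -1.3350


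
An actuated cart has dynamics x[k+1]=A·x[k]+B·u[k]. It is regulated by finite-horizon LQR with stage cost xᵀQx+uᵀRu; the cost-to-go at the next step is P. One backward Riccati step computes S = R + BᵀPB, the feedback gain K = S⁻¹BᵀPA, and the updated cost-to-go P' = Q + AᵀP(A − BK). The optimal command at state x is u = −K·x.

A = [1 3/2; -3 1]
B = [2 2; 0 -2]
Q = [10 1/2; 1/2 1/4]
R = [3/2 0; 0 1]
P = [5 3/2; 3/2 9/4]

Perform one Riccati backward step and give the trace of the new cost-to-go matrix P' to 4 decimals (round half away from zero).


15.3017

BᵀP = [10.0000 3.0000; 7.0000 -1.5000]
S = R + BᵀPB = [3/2 0; 0 1] + [20.0000 14.0000; 14.0000 17.0000] = [21.5000 14.0000; 14.0000 18.0000]
BᵀPA = [1.0000 18.0000; 11.5000 9.0000]
K = S⁻¹·BᵀPA = [-0.7487 1.0366; 1.2212 -0.3063]
A−BK = [0.0550 0.0393; -0.5576 0.3874]
AᵀP(A−BK) = [2.9548 -2.0144; -2.0144 2.0969]
P' = Q + AᵀP(A−BK) = [12.9548 -1.5144; -1.5144 2.3469]
tr(P') = 15.3017


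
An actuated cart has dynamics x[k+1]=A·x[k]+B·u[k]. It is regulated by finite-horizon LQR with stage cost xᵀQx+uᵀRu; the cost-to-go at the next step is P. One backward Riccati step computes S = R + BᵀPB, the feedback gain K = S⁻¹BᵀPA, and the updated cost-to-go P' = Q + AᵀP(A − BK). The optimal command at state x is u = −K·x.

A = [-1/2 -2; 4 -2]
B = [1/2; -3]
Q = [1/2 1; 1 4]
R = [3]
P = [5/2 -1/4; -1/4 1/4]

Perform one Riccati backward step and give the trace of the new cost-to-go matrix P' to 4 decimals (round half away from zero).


BᵀP = [2.0000 -0.8750]
S = R + BᵀPB = [3] + [3.6250] = [6.6250]
BᵀPA = [-4.5000 -2.2500]
K = S⁻¹·BᵀPA = [-0.6792 -0.3396]
A−BK = [-0.1604 -1.8302; 1.9623 -3.0189]
AᵀP(A−BK) = [2.5684 0.7217; 0.7217 8.2358]
P' = Q + AᵀP(A−BK) = [3.0684 1.7217; 1.7217 12.2358]
tr(P') = 15.3042

15.3042


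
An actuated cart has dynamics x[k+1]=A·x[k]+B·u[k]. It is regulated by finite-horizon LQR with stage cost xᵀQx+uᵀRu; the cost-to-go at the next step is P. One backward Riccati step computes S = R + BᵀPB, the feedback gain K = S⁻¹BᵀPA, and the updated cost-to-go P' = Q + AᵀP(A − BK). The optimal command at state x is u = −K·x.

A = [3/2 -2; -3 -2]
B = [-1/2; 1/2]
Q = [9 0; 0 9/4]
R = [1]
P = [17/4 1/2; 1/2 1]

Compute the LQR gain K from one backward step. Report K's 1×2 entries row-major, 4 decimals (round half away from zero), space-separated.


BᵀP = [-1.8750 0.2500]
S = R + BᵀPB = [1] + [1.0625] = [2.0625]
BᵀPA = [-3.5625 3.2500]
K = S⁻¹·BᵀPA = [-1.7273 1.5758]
A−BK = [0.6364 -1.2121; -2.1364 -2.7879]
AᵀP(A−BK) = [7.9091 0.3636; 0.3636 19.8788]
P' = Q + AᵀP(A−BK) = [16.9091 0.3636; 0.3636 22.1288]
tr(P') = 39.0379

-1.7273 1.5758


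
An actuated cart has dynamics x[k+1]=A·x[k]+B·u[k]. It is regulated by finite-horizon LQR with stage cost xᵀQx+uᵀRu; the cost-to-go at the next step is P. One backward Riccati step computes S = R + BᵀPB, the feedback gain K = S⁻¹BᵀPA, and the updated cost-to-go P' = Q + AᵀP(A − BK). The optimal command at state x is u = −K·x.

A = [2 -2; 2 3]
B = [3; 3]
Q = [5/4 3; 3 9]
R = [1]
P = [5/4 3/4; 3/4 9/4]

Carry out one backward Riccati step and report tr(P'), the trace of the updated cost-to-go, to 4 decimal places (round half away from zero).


BᵀP = [6.0000 9.0000]
S = R + BᵀPB = [1] + [45.0000] = [46.0000]
BᵀPA = [30.0000 15.0000]
K = S⁻¹·BᵀPA = [0.6522 0.3261]
A−BK = [0.0435 -2.9783; 0.0435 2.0217]
AᵀP(A−BK) = [0.4348 0.2174; 0.2174 11.3587]
P' = Q + AᵀP(A−BK) = [1.6848 3.2174; 3.2174 20.3587]
tr(P') = 22.0435

22.0435


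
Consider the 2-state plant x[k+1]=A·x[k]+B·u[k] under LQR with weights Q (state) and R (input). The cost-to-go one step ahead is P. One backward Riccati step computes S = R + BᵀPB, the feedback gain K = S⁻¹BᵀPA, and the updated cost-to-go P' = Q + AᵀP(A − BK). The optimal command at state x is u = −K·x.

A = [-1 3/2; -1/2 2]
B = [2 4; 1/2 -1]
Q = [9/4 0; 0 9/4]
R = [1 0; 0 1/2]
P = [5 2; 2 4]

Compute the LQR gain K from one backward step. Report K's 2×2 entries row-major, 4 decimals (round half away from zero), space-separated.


BᵀP = [11.0000 6.0000; 18.0000 4.0000]
S = R + BᵀPB = [1 0; 0 1/2] + [25.0000 38.0000; 38.0000 68.0000] = [26.0000 38.0000; 38.0000 68.5000]
BᵀPA = [-14.0000 28.5000; -20.0000 35.0000]
K = S⁻¹·BᵀPA = [-0.5905 1.8464; 0.0356 -0.5134]
A−BK = [0.0386 -0.1395; -0.1691 0.5634]
AᵀP(A−BK) = [0.4451 -1.4169; -1.4169 4.5938]
P' = Q + AᵀP(A−BK) = [2.6951 -1.4169; -1.4169 6.8438]
tr(P') = 9.5389

-0.5905 1.8464 0.0356 -0.5134


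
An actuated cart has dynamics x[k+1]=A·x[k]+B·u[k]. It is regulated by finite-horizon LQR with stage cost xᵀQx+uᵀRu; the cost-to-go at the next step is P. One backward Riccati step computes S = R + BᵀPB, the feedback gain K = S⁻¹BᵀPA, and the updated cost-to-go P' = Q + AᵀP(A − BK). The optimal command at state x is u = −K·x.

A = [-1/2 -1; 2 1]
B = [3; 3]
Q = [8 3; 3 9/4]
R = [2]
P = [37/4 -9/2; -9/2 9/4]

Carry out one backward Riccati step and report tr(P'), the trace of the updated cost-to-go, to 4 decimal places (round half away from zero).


BᵀP = [14.2500 -6.7500]
S = R + BᵀPB = [2] + [22.5000] = [24.5000]
BᵀPA = [-20.6250 -21.0000]
K = S⁻¹·BᵀPA = [-0.8418 -0.8571]
A−BK = [2.0255 1.5714; 4.5255 3.5714]
AᵀP(A−BK) = [2.9496 2.6964; 2.6964 2.5000]
P' = Q + AᵀP(A−BK) = [10.9496 5.6964; 5.6964 4.7500]
tr(P') = 15.6996

15.6996


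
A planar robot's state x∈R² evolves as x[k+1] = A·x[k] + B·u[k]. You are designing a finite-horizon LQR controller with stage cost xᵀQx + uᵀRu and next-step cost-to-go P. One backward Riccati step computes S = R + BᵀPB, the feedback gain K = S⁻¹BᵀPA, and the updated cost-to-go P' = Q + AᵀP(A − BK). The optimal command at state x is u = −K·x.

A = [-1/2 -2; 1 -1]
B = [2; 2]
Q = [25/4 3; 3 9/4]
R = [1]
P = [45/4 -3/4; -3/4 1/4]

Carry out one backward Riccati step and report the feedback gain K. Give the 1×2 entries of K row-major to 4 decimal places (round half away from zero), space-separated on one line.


BᵀP = [21.0000 -1.0000]
S = R + BᵀPB = [1] + [40.0000] = [41.0000]
BᵀPA = [-11.5000 -41.0000]
K = S⁻¹·BᵀPA = [-0.2805 -1.0000]
A−BK = [0.0610 0.0000; 1.5610 1.0000]
AᵀP(A−BK) = [0.5869 0.6250; 0.6250 1.2500]
P' = Q + AᵀP(A−BK) = [6.8369 3.6250; 3.6250 3.5000]
tr(P') = 10.3369

-0.2805 -1.0000


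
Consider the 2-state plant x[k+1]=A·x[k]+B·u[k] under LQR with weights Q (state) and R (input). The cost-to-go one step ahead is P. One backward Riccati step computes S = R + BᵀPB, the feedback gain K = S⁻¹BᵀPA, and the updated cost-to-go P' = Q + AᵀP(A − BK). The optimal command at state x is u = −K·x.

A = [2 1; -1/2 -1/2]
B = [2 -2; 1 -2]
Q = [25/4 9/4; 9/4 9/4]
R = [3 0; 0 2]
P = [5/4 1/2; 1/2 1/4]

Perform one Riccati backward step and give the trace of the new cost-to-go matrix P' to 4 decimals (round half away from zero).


BᵀP = [3.0000 1.2500; -3.5000 -1.5000]
S = R + BᵀPB = [3 0; 0 2] + [7.2500 -8.5000; -8.5000 10.0000] = [10.2500 -8.5000; -8.5000 12.0000]
BᵀPA = [5.3750 2.3750; -6.2500 -2.7500]
K = S⁻¹·BᵀPA = [0.2241 0.1010; -0.3621 -0.1576]
A−BK = [0.8276 0.4828; -1.4483 -0.9163]
AᵀP(A−BK) = [0.5948 0.2845; 0.2845 0.1392]
P' = Q + AᵀP(A−BK) = [6.8448 2.5345; 2.5345 2.3892]
tr(P') = 9.2340

9.2340


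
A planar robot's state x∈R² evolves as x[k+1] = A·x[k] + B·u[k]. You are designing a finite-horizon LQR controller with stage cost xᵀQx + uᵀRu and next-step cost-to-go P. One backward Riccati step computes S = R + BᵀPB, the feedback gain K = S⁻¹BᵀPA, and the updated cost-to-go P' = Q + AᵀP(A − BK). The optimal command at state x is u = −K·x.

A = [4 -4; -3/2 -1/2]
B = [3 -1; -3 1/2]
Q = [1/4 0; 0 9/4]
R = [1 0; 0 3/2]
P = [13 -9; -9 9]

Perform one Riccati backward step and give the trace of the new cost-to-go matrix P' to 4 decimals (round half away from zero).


BᵀP = [66.0000 -54.0000; -17.5000 13.5000]
S = R + BᵀPB = [1 0; 0 3/2] + [360.0000 -93.0000; -93.0000 24.2500] = [361.0000 -93.0000; -93.0000 25.7500]
BᵀPA = [345.0000 -237.0000; -90.2500 63.2500]
K = S⁻¹·BᵀPA = [0.7584 -0.3409; -0.7658 1.2250]
A−BK = [0.9590 -1.7522; 1.1581 -2.1353]
AᵀP(A−BK) = [5.4903 -9.0736; -9.0736 15.9689]
P' = Q + AᵀP(A−BK) = [5.7403 -9.0736; -9.0736 18.2189]
tr(P') = 23.9592

23.9592


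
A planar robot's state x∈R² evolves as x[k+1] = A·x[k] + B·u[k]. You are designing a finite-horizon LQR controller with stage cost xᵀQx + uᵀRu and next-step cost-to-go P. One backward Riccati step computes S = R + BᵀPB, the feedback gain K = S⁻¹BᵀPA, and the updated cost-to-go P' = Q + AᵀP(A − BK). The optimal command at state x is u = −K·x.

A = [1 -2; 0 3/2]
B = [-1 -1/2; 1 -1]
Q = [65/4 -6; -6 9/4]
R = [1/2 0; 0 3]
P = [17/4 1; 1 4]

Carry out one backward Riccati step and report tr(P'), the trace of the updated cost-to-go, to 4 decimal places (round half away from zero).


BᵀP = [-3.2500 3.0000; -3.1250 -4.5000]
S = R + BᵀPB = [1/2 0; 0 3] + [6.2500 -1.3750; -1.3750 6.0625] = [6.7500 -1.3750; -1.3750 9.0625]
BᵀPA = [-3.2500 11.0000; -3.1250 -0.5000]
K = S⁻¹·BᵀPA = [-0.5693 1.6700; -0.4312 0.1982]
A−BK = [0.2151 -0.2309; 0.1381 0.0282]
AᵀP(A−BK) = [1.0522 -0.9531; -0.9531 1.7290]
P' = Q + AᵀP(A−BK) = [17.3022 -6.9531; -6.9531 3.9790]
tr(P') = 21.2812

21.2812


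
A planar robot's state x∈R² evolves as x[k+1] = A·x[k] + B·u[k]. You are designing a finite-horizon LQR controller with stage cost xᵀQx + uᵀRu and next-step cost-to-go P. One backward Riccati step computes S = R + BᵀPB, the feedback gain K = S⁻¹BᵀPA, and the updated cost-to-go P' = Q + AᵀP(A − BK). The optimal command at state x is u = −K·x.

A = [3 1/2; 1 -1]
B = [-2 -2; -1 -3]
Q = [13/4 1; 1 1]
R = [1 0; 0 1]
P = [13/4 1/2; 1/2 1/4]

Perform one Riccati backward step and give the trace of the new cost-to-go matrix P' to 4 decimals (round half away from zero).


BᵀP = [-7.0000 -1.2500; -8.0000 -1.7500]
S = R + BᵀPB = [1 0; 0 1] + [15.2500 17.7500; 17.7500 21.2500] = [16.2500 17.7500; 17.7500 22.2500]
BᵀPA = [-22.2500 -2.2500; -25.7500 -2.2500]
K = S⁻¹·BᵀPA = [-0.8172 -0.2177; -0.5054 0.0726]
A−BK = [0.3548 0.2097; -1.3333 -1.0000]
AᵀP(A−BK) = [1.3038 0.3992; 0.3992 0.2359]
P' = Q + AᵀP(A−BK) = [4.5538 1.3992; 1.3992 1.2359]
tr(P') = 5.7897

5.7897


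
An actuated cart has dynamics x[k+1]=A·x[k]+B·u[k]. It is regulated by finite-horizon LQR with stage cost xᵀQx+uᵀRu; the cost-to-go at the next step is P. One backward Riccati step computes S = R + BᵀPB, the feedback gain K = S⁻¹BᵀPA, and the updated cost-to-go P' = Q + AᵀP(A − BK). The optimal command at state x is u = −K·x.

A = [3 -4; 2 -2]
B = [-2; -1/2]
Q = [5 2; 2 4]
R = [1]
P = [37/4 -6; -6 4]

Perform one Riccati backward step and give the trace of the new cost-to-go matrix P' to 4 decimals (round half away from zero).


12.9074

BᵀP = [-15.5000 10.0000]
S = R + BᵀPB = [1] + [26.0000] = [27.0000]
BᵀPA = [-26.5000 42.0000]
K = S⁻¹·BᵀPA = [-0.9815 1.5556]
A−BK = [1.0370 -0.8889; 1.5093 -1.2222]
AᵀP(A−BK) = [1.2407 -1.7778; -1.7778 2.6667]
P' = Q + AᵀP(A−BK) = [6.2407 0.2222; 0.2222 6.6667]
tr(P') = 12.9074


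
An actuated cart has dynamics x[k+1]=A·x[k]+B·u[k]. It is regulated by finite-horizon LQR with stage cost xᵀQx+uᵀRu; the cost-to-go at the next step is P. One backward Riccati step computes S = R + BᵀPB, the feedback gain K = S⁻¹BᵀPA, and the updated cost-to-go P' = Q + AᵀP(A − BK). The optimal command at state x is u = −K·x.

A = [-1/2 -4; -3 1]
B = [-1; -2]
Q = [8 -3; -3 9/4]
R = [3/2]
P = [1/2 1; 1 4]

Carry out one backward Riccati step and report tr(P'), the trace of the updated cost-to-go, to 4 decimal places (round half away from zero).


17.0540

BᵀP = [-2.5000 -9.0000]
S = R + BᵀPB = [3/2] + [20.5000] = [22.0000]
BᵀPA = [28.2500 1.0000]
K = S⁻¹·BᵀPA = [1.2841 0.0455]
A−BK = [0.7841 -3.9545; -0.4318 1.0909]
AᵀP(A−BK) = [2.8494 -0.7841; -0.7841 3.9545]
P' = Q + AᵀP(A−BK) = [10.8494 -3.7841; -3.7841 6.2045]
tr(P') = 17.0540


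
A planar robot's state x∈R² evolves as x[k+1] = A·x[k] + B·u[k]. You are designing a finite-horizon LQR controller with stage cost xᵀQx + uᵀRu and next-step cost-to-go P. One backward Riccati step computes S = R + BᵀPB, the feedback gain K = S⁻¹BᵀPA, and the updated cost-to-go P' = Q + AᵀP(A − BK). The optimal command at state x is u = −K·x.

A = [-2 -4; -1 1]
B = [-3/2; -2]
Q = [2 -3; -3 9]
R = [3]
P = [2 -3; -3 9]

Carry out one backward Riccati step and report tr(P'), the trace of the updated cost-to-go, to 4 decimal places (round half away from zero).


53.2941

BᵀP = [3.0000 -13.5000]
S = R + BᵀPB = [3] + [22.5000] = [25.5000]
BᵀPA = [7.5000 -25.5000]
K = S⁻¹·BᵀPA = [0.2941 -1.0000]
A−BK = [-1.5588 -5.5000; -0.4118 -1.0000]
AᵀP(A−BK) = [2.7941 8.5000; 8.5000 39.5000]
P' = Q + AᵀP(A−BK) = [4.7941 5.5000; 5.5000 48.5000]
tr(P') = 53.2941


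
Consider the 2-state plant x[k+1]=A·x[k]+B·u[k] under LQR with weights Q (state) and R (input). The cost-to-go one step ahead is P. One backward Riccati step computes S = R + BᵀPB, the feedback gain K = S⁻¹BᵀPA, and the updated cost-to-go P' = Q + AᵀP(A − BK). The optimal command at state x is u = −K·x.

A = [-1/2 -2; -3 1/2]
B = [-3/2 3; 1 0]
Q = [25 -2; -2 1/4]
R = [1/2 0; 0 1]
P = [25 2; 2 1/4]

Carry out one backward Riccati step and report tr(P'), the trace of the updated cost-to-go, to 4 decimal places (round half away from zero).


26.3858

BᵀP = [-35.5000 -2.7500; 75.0000 6.0000]
S = R + BᵀPB = [1/2 0; 0 1] + [50.5000 -106.5000; -106.5000 225.0000] = [51.0000 -106.5000; -106.5000 226.0000]
BᵀPA = [26.0000 69.6250; -55.5000 -147.0000]
K = S⁻¹·BᵀPA = [-0.1891 0.4340; -0.3347 -0.4459]
A−BK = [0.2204 -0.0112; -2.8109 0.0660]
AᵀP(A−BK) = [0.8415 0.0922; 0.0922 0.2943]
P' = Q + AᵀP(A−BK) = [25.8415 -1.9078; -1.9078 0.5443]
tr(P') = 26.3858


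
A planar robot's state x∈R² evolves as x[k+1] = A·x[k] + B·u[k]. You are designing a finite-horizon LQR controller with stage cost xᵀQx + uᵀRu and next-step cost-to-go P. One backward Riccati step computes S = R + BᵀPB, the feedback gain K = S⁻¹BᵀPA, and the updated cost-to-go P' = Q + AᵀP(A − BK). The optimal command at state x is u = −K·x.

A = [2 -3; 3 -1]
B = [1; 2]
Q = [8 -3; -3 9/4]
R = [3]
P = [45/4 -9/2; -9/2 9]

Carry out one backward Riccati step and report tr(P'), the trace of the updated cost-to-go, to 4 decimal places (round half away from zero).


BᵀP = [2.2500 13.5000]
S = R + BᵀPB = [3] + [29.2500] = [32.2500]
BᵀPA = [45.0000 -20.2500]
K = S⁻¹·BᵀPA = [1.3953 -0.6279]
A−BK = [0.6047 -2.3721; 0.2093 0.2558]
AᵀP(A−BK) = [9.2093 -16.7442; -16.7442 70.5349]
P' = Q + AᵀP(A−BK) = [17.2093 -19.7442; -19.7442 72.7849]
tr(P') = 89.9942

89.9942


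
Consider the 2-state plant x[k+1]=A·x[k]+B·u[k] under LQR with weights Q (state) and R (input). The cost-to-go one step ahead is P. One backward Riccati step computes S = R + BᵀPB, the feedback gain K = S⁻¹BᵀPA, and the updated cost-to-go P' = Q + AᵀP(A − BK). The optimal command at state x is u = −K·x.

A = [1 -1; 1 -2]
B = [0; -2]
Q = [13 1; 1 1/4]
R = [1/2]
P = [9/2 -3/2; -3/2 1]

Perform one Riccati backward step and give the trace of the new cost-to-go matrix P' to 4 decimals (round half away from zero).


BᵀP = [3.0000 -2.0000]
S = R + BᵀPB = [1/2] + [4.0000] = [4.5000]
BᵀPA = [1.0000 1.0000]
K = S⁻¹·BᵀPA = [0.2222 0.2222]
A−BK = [1.0000 -1.0000; 1.4444 -1.5556]
AᵀP(A−BK) = [2.2778 -2.2222; -2.2222 2.2778]
P' = Q + AᵀP(A−BK) = [15.2778 -1.2222; -1.2222 2.5278]
tr(P') = 17.8056

17.8056


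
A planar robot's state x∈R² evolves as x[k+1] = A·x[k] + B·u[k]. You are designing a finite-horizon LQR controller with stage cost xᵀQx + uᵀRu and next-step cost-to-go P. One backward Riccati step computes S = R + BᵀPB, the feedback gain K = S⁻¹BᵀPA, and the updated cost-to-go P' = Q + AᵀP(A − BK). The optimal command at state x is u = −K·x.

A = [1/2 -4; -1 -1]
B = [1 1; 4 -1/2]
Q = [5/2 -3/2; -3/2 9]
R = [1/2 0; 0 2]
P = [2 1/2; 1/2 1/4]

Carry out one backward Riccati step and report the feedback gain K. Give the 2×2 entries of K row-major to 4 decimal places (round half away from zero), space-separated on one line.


0.0058 -1.4296 0.1350 -0.7660

BᵀP = [4.0000 1.5000; 1.7500 0.3750]
S = R + BᵀPB = [1/2 0; 0 2] + [10.0000 3.2500; 3.2500 1.5625] = [10.5000 3.2500; 3.2500 3.5625]
BᵀPA = [0.5000 -17.5000; 0.5000 -7.3750]
K = S⁻¹·BᵀPA = [0.0058 -1.4296; 0.1350 -0.7660]
A−BK = [0.3591 -1.8044; -0.9558 4.3353]
AᵀP(A−BK) = [0.1796 -0.9022; -0.9022 5.5832]
P' = Q + AᵀP(A−BK) = [2.6796 -2.4022; -2.4022 14.5832]
tr(P') = 17.2628


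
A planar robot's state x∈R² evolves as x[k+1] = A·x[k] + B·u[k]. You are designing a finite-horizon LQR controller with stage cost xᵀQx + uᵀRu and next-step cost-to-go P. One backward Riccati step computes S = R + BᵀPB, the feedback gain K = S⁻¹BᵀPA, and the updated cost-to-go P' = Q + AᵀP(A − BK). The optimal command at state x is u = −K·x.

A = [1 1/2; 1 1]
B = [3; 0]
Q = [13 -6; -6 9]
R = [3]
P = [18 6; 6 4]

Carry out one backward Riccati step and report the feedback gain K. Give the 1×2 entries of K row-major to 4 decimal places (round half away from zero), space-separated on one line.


0.4364 0.2727

BᵀP = [54.0000 18.0000]
S = R + BᵀPB = [3] + [162.0000] = [165.0000]
BᵀPA = [72.0000 45.0000]
K = S⁻¹·BᵀPA = [0.4364 0.2727]
A−BK = [-0.3091 -0.3182; 1.0000 1.0000]
AᵀP(A−BK) = [2.5818 2.3636; 2.3636 2.2273]
P' = Q + AᵀP(A−BK) = [15.5818 -3.6364; -3.6364 11.2273]
tr(P') = 26.8091


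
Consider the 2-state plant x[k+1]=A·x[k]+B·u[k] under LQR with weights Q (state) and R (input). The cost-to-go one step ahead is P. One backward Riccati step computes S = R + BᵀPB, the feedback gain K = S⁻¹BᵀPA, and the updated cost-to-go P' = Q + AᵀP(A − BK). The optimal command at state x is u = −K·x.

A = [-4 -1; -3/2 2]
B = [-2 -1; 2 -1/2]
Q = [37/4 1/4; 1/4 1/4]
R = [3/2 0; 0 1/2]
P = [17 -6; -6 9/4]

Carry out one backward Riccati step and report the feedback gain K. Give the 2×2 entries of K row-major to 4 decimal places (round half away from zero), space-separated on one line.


0.8231 0.5590 1.4605 0.2194

BᵀP = [-46.0000 16.5000; -14.0000 4.8750]
S = R + BᵀPB = [3/2 0; 0 1/2] + [125.0000 37.7500; 37.7500 11.5625] = [126.5000 37.7500; 37.7500 12.0625]
BᵀPA = [159.2500 79.0000; 48.6875 23.7500]
K = S⁻¹·BᵀPA = [0.8231 0.5590; 1.4605 0.2194]
A−BK = [-0.8934 0.3375; -2.4159 0.9916]
AᵀP(A−BK) = [2.8833 0.5420; 0.5420 0.6257]
P' = Q + AᵀP(A−BK) = [12.1333 0.7920; 0.7920 0.8757]
tr(P') = 13.0090


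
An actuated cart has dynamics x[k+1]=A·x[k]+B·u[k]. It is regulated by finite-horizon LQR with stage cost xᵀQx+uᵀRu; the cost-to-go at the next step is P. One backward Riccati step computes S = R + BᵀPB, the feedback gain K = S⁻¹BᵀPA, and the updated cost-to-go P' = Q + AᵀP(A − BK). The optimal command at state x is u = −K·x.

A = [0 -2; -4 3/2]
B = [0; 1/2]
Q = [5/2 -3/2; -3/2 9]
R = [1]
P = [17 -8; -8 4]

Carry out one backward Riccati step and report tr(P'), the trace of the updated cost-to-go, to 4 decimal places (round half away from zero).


BᵀP = [-4.0000 2.0000]
S = R + BᵀPB = [1] + [1.0000] = [2.0000]
BᵀPA = [-8.0000 11.0000]
K = S⁻¹·BᵀPA = [-4.0000 5.5000]
A−BK = [0.0000 -2.0000; -2.0000 -1.2500]
AᵀP(A−BK) = [32.0000 -44.0000; -44.0000 64.5000]
P' = Q + AᵀP(A−BK) = [34.5000 -45.5000; -45.5000 73.5000]
tr(P') = 108.0000

108.0000


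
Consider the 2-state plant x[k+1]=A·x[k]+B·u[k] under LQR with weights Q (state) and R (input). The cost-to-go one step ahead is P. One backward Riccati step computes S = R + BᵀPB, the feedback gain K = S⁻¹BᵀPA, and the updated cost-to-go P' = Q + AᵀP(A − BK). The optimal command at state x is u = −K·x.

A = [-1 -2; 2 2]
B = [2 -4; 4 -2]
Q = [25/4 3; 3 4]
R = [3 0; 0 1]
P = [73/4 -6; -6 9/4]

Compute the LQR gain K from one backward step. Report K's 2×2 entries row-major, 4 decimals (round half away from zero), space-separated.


0.4331 0.5132 0.5779 0.8912

BᵀP = [12.5000 -3.0000; -61.0000 19.5000]
S = R + BᵀPB = [3 0; 0 1] + [13.0000 -44.0000; -44.0000 205.0000] = [16.0000 -44.0000; -44.0000 206.0000]
BᵀPA = [-18.5000 -31.0000; 100.0000 161.0000]
K = S⁻¹·BᵀPA = [0.4331 0.5132; 0.5779 0.8912]
A−BK = [0.4456 0.5382; 1.4235 1.7294]
AᵀP(A−BK) = [1.4680 1.8772; 1.8772 2.4309]
P' = Q + AᵀP(A−BK) = [7.7180 4.8772; 4.8772 6.4309]
tr(P') = 14.1489


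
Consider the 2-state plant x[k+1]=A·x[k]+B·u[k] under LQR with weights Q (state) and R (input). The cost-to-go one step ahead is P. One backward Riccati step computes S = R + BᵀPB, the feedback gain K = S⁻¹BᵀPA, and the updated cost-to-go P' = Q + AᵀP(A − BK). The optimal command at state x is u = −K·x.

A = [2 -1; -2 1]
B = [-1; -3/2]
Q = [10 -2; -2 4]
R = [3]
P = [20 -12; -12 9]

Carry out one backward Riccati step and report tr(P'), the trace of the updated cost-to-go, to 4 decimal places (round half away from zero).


278.8276

BᵀP = [-2.0000 -1.5000]
S = R + BᵀPB = [3] + [4.2500] = [7.2500]
BᵀPA = [-1.0000 0.5000]
K = S⁻¹·BᵀPA = [-0.1379 0.0690]
A−BK = [1.8621 -0.9310; -2.2069 1.1034]
AᵀP(A−BK) = [211.8621 -105.9310; -105.9310 52.9655]
P' = Q + AᵀP(A−BK) = [221.8621 -107.9310; -107.9310 56.9655]
tr(P') = 278.8276


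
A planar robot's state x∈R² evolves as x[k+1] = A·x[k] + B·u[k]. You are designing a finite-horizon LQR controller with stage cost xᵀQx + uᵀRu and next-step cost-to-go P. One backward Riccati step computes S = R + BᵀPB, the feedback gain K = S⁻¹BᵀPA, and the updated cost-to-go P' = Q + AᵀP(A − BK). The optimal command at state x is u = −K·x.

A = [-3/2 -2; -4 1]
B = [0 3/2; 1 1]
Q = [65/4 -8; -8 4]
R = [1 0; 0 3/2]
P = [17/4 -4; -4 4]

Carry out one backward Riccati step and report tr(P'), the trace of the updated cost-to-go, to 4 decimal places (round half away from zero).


32.2472

BᵀP = [-4.0000 4.0000; 2.3750 -2.0000]
S = R + BᵀPB = [1 0; 0 3/2] + [4.0000 -2.0000; -2.0000 1.5625] = [5.0000 -2.0000; -2.0000 3.0625]
BᵀPA = [-10.0000 12.0000; 4.4375 -6.7500]
K = S⁻¹·BᵀPA = [-1.9227 2.0552; 0.1934 -0.8619]
A−BK = [-1.7901 -0.7072; -2.2707 -0.1934]
AᵀP(A−BK) = [5.4779 -4.8729; -4.8729 6.5193]
P' = Q + AᵀP(A−BK) = [21.7279 -12.8729; -12.8729 10.5193]
tr(P') = 32.2472


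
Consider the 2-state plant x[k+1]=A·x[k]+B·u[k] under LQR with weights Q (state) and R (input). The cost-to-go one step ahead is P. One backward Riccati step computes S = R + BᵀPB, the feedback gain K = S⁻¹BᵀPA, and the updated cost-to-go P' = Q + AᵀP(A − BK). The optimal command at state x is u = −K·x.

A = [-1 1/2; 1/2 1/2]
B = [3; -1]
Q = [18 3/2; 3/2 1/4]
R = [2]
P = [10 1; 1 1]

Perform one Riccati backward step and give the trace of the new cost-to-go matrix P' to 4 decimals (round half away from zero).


BᵀP = [29.0000 2.0000]
S = R + BᵀPB = [2] + [85.0000] = [87.0000]
BᵀPA = [-28.0000 15.5000]
K = S⁻¹·BᵀPA = [-0.3218 0.1782]
A−BK = [-0.0345 -0.0345; 0.1782 0.6782]
AᵀP(A−BK) = [0.2385 -0.0115; -0.0115 0.4885]
P' = Q + AᵀP(A−BK) = [18.2385 1.4885; 1.4885 0.7385]
tr(P') = 18.9770

18.9770


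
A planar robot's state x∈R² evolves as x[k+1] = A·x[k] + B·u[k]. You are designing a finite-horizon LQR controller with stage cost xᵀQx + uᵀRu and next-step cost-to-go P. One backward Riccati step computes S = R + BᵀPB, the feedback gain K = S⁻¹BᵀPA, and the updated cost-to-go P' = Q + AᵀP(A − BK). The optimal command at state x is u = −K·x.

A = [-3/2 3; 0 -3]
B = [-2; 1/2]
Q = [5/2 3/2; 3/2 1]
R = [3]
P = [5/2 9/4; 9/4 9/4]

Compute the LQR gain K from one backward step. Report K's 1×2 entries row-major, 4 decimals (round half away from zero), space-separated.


0.6414 -0.1655

BᵀP = [-3.8750 -3.3750]
S = R + BᵀPB = [3] + [6.0625] = [9.0625]
BᵀPA = [5.8125 -1.5000]
K = S⁻¹·BᵀPA = [0.6414 -0.1655]
A−BK = [-0.2172 2.6690; -0.3207 -2.9172]
AᵀP(A−BK) = [1.8970 -0.1629; -0.1629 2.0017]
P' = Q + AᵀP(A−BK) = [4.3970 1.3371; 1.3371 3.0017]
tr(P') = 7.3987


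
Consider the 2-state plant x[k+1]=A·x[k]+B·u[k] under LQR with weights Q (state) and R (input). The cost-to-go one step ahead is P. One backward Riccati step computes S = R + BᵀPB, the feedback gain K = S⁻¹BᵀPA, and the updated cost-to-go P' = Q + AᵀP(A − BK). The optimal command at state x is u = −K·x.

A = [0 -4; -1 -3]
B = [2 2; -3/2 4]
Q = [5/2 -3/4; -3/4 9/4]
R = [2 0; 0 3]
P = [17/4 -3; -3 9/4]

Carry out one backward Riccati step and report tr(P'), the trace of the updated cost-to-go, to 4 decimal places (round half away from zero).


BᵀP = [13.0000 -9.3750; -3.5000 3.0000]
S = R + BᵀPB = [2 0; 0 3] + [40.0625 -11.5000; -11.5000 5.0000] = [42.0625 -11.5000; -11.5000 8.0000]
BᵀPA = [9.3750 -23.8750; -3.0000 5.0000]
K = S⁻¹·BᵀPA = [0.1983 -0.6536; -0.0900 -0.3146]
A−BK = [-0.2166 -2.0636; -0.3427 -2.7222]
AᵀP(A−BK) = [0.1212 -0.0661; -0.0661 2.2179]
P' = Q + AᵀP(A−BK) = [2.6212 -0.8161; -0.8161 4.4679]
tr(P') = 7.0890

7.0890


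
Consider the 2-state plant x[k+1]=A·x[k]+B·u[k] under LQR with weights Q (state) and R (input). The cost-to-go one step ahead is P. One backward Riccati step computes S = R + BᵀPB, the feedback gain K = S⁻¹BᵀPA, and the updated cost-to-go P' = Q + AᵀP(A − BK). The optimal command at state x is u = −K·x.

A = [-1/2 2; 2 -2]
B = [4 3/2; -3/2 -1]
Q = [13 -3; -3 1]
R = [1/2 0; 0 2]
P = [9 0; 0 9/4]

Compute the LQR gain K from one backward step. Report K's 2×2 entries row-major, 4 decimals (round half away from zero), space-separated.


BᵀP = [36.0000 -3.3750; 13.5000 -2.2500]
S = R + BᵀPB = [1/2 0; 0 2] + [149.0625 57.3750; 57.3750 22.5000] = [149.5625 57.3750; 57.3750 24.5000]
BᵀPA = [-24.7500 78.7500; -11.2500 31.5000]
K = S⁻¹·BᵀPA = [0.1050 0.3278; -0.7050 0.5181]
A−BK = [0.1376 -0.0883; 1.4524 -0.9902]
AᵀP(A−BK) = [5.9167 -4.0587; -4.0587 2.8669]
P' = Q + AᵀP(A−BK) = [18.9167 -7.0587; -7.0587 3.8669]
tr(P') = 22.7836

0.1050 0.3278 -0.7050 0.5181


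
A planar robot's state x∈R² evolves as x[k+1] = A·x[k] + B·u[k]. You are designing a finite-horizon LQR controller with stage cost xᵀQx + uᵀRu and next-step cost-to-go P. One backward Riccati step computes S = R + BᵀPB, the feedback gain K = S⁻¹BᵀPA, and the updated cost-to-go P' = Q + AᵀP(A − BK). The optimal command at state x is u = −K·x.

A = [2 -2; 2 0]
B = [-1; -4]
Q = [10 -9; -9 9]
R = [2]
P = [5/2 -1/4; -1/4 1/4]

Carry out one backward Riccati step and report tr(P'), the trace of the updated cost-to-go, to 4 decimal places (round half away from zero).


33.5000

BᵀP = [-1.5000 -0.7500]
S = R + BᵀPB = [2] + [4.5000] = [6.5000]
BᵀPA = [-4.5000 3.0000]
K = S⁻¹·BᵀPA = [-0.6923 0.4615]
A−BK = [1.3077 -1.5385; -0.7692 1.8462]
AᵀP(A−BK) = [5.8846 -6.9231; -6.9231 8.6154]
P' = Q + AᵀP(A−BK) = [15.8846 -15.9231; -15.9231 17.6154]
tr(P') = 33.5000


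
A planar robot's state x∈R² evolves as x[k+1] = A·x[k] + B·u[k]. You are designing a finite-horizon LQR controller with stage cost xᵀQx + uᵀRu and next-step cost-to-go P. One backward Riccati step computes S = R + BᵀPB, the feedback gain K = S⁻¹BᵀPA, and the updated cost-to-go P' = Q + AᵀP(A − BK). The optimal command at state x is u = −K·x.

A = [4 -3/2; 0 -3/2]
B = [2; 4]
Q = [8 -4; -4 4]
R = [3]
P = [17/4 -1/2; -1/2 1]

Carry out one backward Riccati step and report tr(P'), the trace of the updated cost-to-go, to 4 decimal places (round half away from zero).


BᵀP = [6.5000 3.0000]
S = R + BᵀPB = [3] + [25.0000] = [28.0000]
BᵀPA = [26.0000 -14.2500]
K = S⁻¹·BᵀPA = [0.9286 -0.5089]
A−BK = [2.1429 -0.4821; -3.7143 0.5357]
AᵀP(A−BK) = [43.8571 -9.2679; -9.2679 2.3103]
P' = Q + AᵀP(A−BK) = [51.8571 -13.2679; -13.2679 6.3103]
tr(P') = 58.1674

58.1674


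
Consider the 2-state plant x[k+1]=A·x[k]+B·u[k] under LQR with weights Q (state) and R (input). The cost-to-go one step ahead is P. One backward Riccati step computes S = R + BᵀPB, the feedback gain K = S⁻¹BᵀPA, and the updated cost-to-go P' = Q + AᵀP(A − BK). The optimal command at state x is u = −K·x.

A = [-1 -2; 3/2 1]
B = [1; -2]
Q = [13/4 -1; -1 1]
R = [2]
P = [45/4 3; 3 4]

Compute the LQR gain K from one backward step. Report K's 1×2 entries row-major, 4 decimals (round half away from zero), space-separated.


BᵀP = [5.2500 -5.0000]
S = R + BᵀPB = [2] + [15.2500] = [17.2500]
BᵀPA = [-12.7500 -15.5000]
K = S⁻¹·BᵀPA = [-0.7391 -0.8986]
A−BK = [-0.2609 -1.1014; 0.0217 -0.7971]
AᵀP(A−BK) = [1.8261 5.0435; 5.0435 23.0725]
P' = Q + AᵀP(A−BK) = [5.0761 4.0435; 4.0435 24.0725]
tr(P') = 29.1486

-0.7391 -0.8986


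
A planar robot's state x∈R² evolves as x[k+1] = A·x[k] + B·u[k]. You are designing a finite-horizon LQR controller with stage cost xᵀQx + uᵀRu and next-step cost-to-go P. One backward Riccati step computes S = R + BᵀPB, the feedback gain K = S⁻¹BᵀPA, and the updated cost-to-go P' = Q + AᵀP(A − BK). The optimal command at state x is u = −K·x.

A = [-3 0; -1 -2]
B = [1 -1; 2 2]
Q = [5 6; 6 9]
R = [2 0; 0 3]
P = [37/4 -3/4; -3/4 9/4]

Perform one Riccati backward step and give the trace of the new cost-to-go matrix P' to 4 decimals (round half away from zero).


24.6354

BᵀP = [7.7500 3.7500; -10.7500 5.2500]
S = R + BᵀPB = [2 0; 0 3] + [15.2500 -0.2500; -0.2500 21.2500] = [17.2500 -0.2500; -0.2500 24.2500]
BᵀPA = [-27.0000 -7.5000; 27.0000 -10.5000]
K = S⁻¹·BᵀPA = [-1.5493 -0.4411; 1.0974 -0.4375]
A−BK = [-0.3533 0.0036; -0.0962 -0.2427]
AᵀP(A−BK) = [9.5380 -0.0968; -0.0968 1.0974]
P' = Q + AᵀP(A−BK) = [14.5380 5.9032; 5.9032 10.0974]
tr(P') = 24.6354


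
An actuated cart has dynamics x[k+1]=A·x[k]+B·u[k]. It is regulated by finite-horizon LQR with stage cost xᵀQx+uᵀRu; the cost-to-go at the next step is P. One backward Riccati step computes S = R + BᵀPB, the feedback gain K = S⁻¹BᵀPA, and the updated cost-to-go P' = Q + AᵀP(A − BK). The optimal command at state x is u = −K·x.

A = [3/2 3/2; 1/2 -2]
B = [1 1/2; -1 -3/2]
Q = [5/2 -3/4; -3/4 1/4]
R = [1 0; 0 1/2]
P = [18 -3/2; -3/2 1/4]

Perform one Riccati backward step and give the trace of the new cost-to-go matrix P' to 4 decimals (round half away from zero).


BᵀP = [19.5000 -1.7500; 11.2500 -1.1250]
S = R + BᵀPB = [1 0; 0 1/2] + [21.2500 12.3750; 12.3750 7.3125] = [22.2500 12.3750; 12.3750 7.8125]
BᵀPA = [28.3750 32.7500; 16.3125 19.1250]
K = S⁻¹·BᵀPA = [0.9577 0.9275; 0.5710 0.9789]
A−BK = [0.2568 0.0831; 2.3142 0.3958]
AᵀP(A−BK) = [1.8233 1.3399; 1.3399 1.4041]
P' = Q + AᵀP(A−BK) = [4.3233 0.5899; 0.5899 1.6541]
tr(P') = 5.9773

5.9773


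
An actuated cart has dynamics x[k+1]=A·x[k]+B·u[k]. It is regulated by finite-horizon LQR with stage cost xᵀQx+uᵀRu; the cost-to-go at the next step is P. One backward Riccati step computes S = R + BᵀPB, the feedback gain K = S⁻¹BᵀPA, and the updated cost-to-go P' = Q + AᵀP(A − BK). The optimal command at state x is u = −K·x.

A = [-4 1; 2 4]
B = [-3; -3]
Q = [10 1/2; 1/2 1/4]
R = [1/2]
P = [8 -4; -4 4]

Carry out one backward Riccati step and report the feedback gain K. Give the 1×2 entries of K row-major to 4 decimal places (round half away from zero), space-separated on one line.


1.3151 -0.3288

BᵀP = [-12.0000 0.0000]
S = R + BᵀPB = [1/2] + [36.0000] = [36.5000]
BᵀPA = [48.0000 -12.0000]
K = S⁻¹·BᵀPA = [1.3151 -0.3288]
A−BK = [-0.0548 0.0137; 5.9452 3.0137]
AᵀP(A−BK) = [144.8767 71.7808; 71.7808 36.0548]
P' = Q + AᵀP(A−BK) = [154.8767 72.2808; 72.2808 36.3048]
tr(P') = 191.1815


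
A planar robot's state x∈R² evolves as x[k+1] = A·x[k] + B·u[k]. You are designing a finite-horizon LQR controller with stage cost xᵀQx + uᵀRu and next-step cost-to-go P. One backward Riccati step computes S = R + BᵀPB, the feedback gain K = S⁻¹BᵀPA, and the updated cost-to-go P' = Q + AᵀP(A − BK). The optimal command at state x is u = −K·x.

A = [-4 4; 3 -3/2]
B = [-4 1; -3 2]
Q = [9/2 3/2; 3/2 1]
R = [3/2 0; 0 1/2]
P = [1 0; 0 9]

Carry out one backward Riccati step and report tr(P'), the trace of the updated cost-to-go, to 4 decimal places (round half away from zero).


BᵀP = [-4.0000 -27.0000; 1.0000 18.0000]
S = R + BᵀPB = [3/2 0; 0 1/2] + [97.0000 -58.0000; -58.0000 37.0000] = [98.5000 -58.0000; -58.0000 37.5000]
BᵀPA = [-65.0000 24.5000; 50.0000 -23.0000]
K = S⁻¹·BᵀPA = [1.4026 -1.2593; 3.5027 -2.5610]
A−BK = [-1.8923 1.5239; 0.2024 -0.1558]
AᵀP(A−BK) = [13.0349 -10.3021; -10.3021 8.1988]
P' = Q + AᵀP(A−BK) = [17.5349 -8.8021; -8.8021 9.1988]
tr(P') = 26.7337

26.7337


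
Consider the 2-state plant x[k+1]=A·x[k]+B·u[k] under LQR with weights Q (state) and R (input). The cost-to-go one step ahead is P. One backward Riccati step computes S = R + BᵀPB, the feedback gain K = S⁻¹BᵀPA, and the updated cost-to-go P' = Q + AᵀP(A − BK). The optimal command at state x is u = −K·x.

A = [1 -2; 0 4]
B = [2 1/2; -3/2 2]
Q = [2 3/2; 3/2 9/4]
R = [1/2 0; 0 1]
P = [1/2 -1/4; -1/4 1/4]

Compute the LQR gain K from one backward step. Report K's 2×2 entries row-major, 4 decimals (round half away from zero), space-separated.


BᵀP = [1.3750 -0.8750; -0.2500 0.3750]
S = R + BᵀPB = [1/2 0; 0 1] + [4.0625 -1.0625; -1.0625 0.6250] = [4.5625 -1.0625; -1.0625 1.6250]
BᵀPA = [1.3750 -6.2500; -0.2500 2.0000]
K = S⁻¹·BᵀPA = [0.3132 -1.2778; 0.0510 0.3953]
A−BK = [0.3480 0.3580; 0.3679 1.2927]
AᵀP(A−BK) = [0.0820 -0.1442; -0.1442 1.2231]
P' = Q + AᵀP(A−BK) = [2.0820 1.3558; 1.3558 3.4731]
tr(P') = 5.5552

0.3132 -1.2778 0.0510 0.3953


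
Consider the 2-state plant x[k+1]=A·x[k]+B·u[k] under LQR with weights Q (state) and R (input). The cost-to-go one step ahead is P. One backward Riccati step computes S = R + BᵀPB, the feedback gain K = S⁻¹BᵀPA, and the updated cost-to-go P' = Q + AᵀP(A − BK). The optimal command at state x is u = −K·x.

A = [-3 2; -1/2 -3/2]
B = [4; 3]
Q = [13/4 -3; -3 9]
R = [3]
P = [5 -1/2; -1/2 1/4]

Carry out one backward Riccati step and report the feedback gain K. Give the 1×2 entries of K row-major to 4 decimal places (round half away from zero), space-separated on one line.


-0.7491 0.5307

BᵀP = [18.5000 -1.2500]
S = R + BᵀPB = [3] + [70.2500] = [73.2500]
BᵀPA = [-54.8750 38.8750]
K = S⁻¹·BᵀPA = [-0.7491 0.5307]
A−BK = [-0.0034 -0.1229; 1.7474 -3.0922]
AᵀP(A−BK) = [2.4531 -2.4394; -2.4394 2.9309]
P' = Q + AᵀP(A−BK) = [5.7031 -5.4394; -5.4394 11.9309]
tr(P') = 17.6340


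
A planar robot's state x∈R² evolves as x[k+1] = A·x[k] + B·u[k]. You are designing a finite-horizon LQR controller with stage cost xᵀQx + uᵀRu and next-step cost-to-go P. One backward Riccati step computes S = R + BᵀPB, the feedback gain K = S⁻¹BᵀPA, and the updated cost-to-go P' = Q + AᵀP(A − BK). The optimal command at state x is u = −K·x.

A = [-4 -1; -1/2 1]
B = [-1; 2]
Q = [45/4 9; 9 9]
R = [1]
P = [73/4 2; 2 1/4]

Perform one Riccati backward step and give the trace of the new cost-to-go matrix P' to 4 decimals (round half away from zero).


BᵀP = [-14.2500 -1.5000]
S = R + BᵀPB = [1] + [11.2500] = [12.2500]
BᵀPA = [57.7500 12.7500]
K = S⁻¹·BᵀPA = [4.7143 1.0408]
A−BK = [0.7143 0.0408; -9.9286 -1.0816]
AᵀP(A−BK) = [27.8125 5.7679; 5.7679 1.2296]
P' = Q + AᵀP(A−BK) = [39.0625 14.7679; 14.7679 10.2296]
tr(P') = 49.2921

49.2921
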